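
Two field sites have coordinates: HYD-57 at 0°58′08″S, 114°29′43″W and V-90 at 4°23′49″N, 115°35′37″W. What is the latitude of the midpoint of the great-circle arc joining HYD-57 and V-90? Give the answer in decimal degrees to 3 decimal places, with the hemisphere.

HYD-57: φ = -0.96889°, λ = -114.49528°
V-90: φ = +4.39694°, λ = -115.59361°
Bx = cos φ₂ cos Δλ = 0.996874,  By = cos φ₂ sin Δλ = -0.019112
φₘ = atan2(sin φ₁ + sin φ₂, √((cos φ₁ + Bx)² + By²)) = 1.71411°
λₘ = λ₁ + atan2(By, cos φ₁ + Bx) = -115.04367°

1.714°N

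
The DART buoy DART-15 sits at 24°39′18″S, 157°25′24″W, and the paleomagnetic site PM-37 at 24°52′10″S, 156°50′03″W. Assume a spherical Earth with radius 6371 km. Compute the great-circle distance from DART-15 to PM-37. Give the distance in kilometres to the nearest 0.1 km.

DART-15: φ = -24.65500°, λ = -157.42333°
PM-37: φ = -24.86944°, λ = -156.83417°
Δφ = -0.2144°,  Δλ = 0.5892°
a = sin²(Δφ/2) + cos φ₁ cos φ₂ sin²(Δλ/2) = 0.000025
c = 2·arcsin(√a) = 0.010060 rad = 0.5764°
d = R·c = 6371 × 0.010060 = 64.1 km

64.1 km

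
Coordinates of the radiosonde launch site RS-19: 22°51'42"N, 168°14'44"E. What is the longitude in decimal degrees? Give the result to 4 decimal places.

168° + 14′/60 + 44″/3600 = 168 + 0.23333 + 0.01222 = 168.2456°

168.2456°E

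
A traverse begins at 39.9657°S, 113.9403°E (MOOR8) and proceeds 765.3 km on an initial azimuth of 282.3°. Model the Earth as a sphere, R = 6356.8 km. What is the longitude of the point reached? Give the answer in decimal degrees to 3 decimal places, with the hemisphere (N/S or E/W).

105.356°E

δ = d/R = 765.3/6356.8 = 0.120391 rad
φ₂ = arcsin(sin φ₁ cos δ + cos φ₁ sin δ cos θ)
   = arcsin(-0.64233·0.99276 + 0.76643·0.12010·0.21303) = -38.17537°
λ₂ = λ₁ + atan2(sin θ sin δ cos φ₁, cos δ − sin φ₁ sin φ₂) = 105.35576°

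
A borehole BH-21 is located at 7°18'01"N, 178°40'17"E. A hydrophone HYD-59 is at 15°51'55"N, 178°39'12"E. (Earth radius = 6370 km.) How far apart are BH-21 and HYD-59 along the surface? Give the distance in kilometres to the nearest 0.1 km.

952.2 km

BH-21: φ = +7.30028°, λ = +178.67139°
HYD-59: φ = +15.86528°, λ = +178.65333°
Δφ = 8.5650°,  Δλ = -0.0181°
a = sin²(Δφ/2) + cos φ₁ cos φ₂ sin²(Δλ/2) = 0.005576
c = 2·arcsin(√a) = 0.149488 rad = 8.5650°
d = R·c = 6370 × 0.149488 = 952.2 km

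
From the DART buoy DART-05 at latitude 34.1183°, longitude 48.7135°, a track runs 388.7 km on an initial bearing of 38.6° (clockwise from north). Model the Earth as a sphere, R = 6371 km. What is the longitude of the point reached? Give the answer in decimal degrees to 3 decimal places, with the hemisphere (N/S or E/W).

δ = d/R = 388.7/6371 = 0.061011 rad
φ₂ = arcsin(sin φ₁ cos δ + cos φ₁ sin δ cos θ)
   = arcsin(0.56090·0.99814 + 0.82788·0.06097·0.78152) = 36.82048°
λ₂ = λ₁ + atan2(sin θ sin δ cos φ₁, cos δ − sin φ₁ sin φ₂) = 51.43717°

51.437°E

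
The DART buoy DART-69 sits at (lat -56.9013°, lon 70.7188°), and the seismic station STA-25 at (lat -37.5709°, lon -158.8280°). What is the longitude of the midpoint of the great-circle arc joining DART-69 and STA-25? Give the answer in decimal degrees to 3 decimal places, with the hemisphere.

Bx = cos φ₂ cos Δλ = -0.514260,  By = cos φ₂ sin Δλ = 0.603118
φₘ = atan2(sin φ₁ + sin φ₂, √((cos φ₁ + Bx)² + By²)) = -67.35173°
λₘ = λ₁ + atan2(By, cos φ₁ + Bx) = 157.69841°

157.698°E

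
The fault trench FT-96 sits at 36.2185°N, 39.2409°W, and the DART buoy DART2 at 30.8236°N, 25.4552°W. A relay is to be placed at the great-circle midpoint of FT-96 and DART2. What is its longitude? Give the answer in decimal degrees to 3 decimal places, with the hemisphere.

32.132°W

Bx = cos φ₂ cos Δλ = 0.834012,  By = cos φ₂ sin Δλ = 0.204632
φₘ = atan2(sin φ₁ + sin φ₂, √((cos φ₁ + Bx)² + By²)) = 33.71248°
λₘ = λ₁ + atan2(By, cos φ₁ + Bx) = -32.13189°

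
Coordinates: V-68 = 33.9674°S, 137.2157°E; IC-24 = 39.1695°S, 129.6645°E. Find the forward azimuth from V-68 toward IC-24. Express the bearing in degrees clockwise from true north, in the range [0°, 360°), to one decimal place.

Δλ = -7.5512°
y = sin Δλ · cos φ₂ = -0.101881
x = cos φ₁ sin φ₂ − sin φ₁ cos φ₂ cos Δλ = -0.094426
θ = atan2(y, x) = -132.8250° → 227.1750° (mod 360°)

227.2°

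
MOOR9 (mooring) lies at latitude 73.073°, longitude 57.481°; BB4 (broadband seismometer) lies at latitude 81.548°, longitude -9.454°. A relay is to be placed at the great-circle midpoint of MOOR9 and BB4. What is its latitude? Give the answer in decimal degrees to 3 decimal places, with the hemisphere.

Bx = cos φ₂ cos Δλ = 0.057583,  By = cos φ₂ sin Δλ = -0.135231
φₘ = atan2(sin φ₁ + sin φ₂, √((cos φ₁ + Bx)² + By²)) = 79.11893°
λₘ = λ₁ + atan2(By, cos φ₁ + Bx) = 36.28595°

79.119°N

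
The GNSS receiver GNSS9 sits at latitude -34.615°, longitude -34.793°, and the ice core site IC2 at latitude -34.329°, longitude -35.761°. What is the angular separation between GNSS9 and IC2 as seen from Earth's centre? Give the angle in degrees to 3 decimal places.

0.848°

Δφ = 0.2860°,  Δλ = -0.9680°
a = sin²(Δφ/2) + cos φ₁ cos φ₂ sin²(Δλ/2) = 0.000055
c = 2·arcsin(√a) = 0.014795 rad = 0.8477°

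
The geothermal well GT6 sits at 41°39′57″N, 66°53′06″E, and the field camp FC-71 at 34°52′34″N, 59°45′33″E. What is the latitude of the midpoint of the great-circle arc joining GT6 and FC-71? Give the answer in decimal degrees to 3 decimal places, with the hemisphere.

GT6: φ = +41.66583°, λ = +66.88500°
FC-71: φ = +34.87611°, λ = +59.75917°
Bx = cos φ₂ cos Δλ = 0.814054,  By = cos φ₂ sin Δλ = -0.101769
φₘ = atan2(sin φ₁ + sin φ₂, √((cos φ₁ + Bx)² + By²)) = 38.32477°
λₘ = λ₁ + atan2(By, cos φ₁ + Bx) = 63.15512°

38.325°N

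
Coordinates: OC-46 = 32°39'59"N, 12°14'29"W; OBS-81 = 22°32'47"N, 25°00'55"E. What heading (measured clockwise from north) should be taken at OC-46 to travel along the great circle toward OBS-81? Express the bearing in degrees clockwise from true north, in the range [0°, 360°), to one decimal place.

97.5°

OC-46: φ = +32.66639°, λ = -12.24139°
OBS-81: φ = +22.54639°, λ = +25.01528°
Δλ = 37.2567°
y = sin Δλ · cos φ₂ = 0.559117
x = cos φ₁ sin φ₂ − sin φ₁ cos φ₂ cos Δλ = -0.073984
θ = atan2(y, x) = 97.5377° → 97.5377° (mod 360°)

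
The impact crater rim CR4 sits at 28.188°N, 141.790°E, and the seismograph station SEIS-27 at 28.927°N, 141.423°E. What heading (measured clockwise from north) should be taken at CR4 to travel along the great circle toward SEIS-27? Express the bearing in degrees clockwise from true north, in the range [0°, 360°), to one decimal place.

336.5°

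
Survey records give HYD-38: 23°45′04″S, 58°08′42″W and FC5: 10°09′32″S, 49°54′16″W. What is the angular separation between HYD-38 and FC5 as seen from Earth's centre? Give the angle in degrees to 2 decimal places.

15.70°

HYD-38: φ = -23.75111°, λ = -58.14500°
FC5: φ = -10.15889°, λ = -49.90444°
Δφ = 13.5922°,  Δλ = 8.2406°
a = sin²(Δφ/2) + cos φ₁ cos φ₂ sin²(Δλ/2) = 0.018655
c = 2·arcsin(√a) = 0.274021 rad = 15.7002°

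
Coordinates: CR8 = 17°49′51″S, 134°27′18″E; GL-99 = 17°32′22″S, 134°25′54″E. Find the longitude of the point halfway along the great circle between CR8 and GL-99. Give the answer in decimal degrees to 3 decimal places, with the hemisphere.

134.443°E

CR8: φ = -17.83083°, λ = +134.45500°
GL-99: φ = -17.53944°, λ = +134.43167°
Bx = cos φ₂ cos Δλ = 0.953510,  By = cos φ₂ sin Δλ = -0.000388
φₘ = atan2(sin φ₁ + sin φ₂, √((cos φ₁ + Bx)² + By²)) = -17.68514°
λₘ = λ₁ + atan2(By, cos φ₁ + Bx) = 134.44332°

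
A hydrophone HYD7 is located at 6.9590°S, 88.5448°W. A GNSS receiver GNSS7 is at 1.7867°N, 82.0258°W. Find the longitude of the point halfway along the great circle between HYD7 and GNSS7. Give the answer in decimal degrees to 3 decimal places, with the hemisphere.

85.274°W

Bx = cos φ₂ cos Δλ = 0.993051,  By = cos φ₂ sin Δλ = 0.113477
φₘ = atan2(sin φ₁ + sin φ₂, √((cos φ₁ + Bx)² + By²)) = -2.59033°
λₘ = λ₁ + atan2(By, cos φ₁ + Bx) = -85.27403°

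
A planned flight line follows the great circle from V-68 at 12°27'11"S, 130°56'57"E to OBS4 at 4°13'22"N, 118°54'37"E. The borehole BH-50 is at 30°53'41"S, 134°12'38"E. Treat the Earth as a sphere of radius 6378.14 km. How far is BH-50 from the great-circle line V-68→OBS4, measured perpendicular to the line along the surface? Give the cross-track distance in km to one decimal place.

951.1 km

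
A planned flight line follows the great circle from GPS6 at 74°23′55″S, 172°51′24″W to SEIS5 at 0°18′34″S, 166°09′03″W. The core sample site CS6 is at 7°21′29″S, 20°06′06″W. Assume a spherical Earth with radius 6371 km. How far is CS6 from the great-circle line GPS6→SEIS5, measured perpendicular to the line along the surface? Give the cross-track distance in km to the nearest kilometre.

3771 km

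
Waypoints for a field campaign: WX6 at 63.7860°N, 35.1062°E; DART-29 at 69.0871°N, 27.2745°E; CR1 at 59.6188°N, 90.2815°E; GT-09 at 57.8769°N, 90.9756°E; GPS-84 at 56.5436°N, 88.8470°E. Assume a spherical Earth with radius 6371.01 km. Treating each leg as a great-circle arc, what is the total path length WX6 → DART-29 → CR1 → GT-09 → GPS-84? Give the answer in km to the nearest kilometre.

4124 km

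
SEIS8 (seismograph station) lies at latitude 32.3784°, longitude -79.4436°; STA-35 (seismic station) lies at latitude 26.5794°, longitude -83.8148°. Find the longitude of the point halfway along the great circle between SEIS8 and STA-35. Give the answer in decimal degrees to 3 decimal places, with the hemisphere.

Bx = cos φ₂ cos Δλ = 0.891714,  By = cos φ₂ sin Δλ = -0.068163
φₘ = atan2(sin φ₁ + sin φ₂, √((cos φ₁ + Bx)² + By²)) = 29.49675°
λₘ = λ₁ + atan2(By, cos φ₁ + Bx) = -81.69181°

81.692°W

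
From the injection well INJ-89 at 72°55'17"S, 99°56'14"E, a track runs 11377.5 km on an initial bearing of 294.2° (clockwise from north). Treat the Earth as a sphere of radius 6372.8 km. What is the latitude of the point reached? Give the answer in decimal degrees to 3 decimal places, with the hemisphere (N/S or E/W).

INJ-89: φ = -72.92139°, λ = +99.93722°
δ = d/R = 11377.5/6372.8 = 1.785322 rad
φ₂ = arcsin(sin φ₁ cos δ + cos φ₁ sin δ cos θ)
   = arcsin(-0.95590·-0.21288 + 0.29368·0.97708·0.40992) = 18.73094°
λ₂ = λ₁ + atan2(sin θ sin δ cos φ₁, cos δ − sin φ₁ sin φ₂) = 29.70807°

18.731°N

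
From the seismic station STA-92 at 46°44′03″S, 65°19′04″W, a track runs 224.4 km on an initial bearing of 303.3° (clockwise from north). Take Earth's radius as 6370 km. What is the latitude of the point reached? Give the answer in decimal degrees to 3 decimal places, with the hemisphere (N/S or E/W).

45.600°S

STA-92: φ = -46.73417°, λ = -65.31778°
δ = d/R = 224.4/6370 = 0.035228 rad
φ₂ = arcsin(sin φ₁ cos δ + cos φ₁ sin δ cos θ)
   = arcsin(-0.72818·0.99938 + 0.68538·0.03522·0.54902) = -45.60033°
λ₂ = λ₁ + atan2(sin θ sin δ cos φ₁, cos δ − sin φ₁ sin φ₂) = -67.72915°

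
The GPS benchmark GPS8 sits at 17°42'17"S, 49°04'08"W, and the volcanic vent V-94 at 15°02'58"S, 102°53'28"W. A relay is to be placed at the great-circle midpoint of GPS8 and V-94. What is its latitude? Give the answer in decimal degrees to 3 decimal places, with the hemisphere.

18.241°S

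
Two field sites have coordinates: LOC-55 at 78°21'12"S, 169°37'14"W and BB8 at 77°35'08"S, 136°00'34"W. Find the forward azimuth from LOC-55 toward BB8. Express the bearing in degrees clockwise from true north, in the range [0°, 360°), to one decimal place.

100.4°

LOC-55: φ = -78.35333°, λ = -169.62056°
BB8: φ = -77.58556°, λ = -136.00944°
Δλ = 33.6111°
y = sin Δλ · cos φ₂ = 0.119004
x = cos φ₁ sin φ₂ − sin φ₁ cos φ₂ cos Δλ = -0.021802
θ = atan2(y, x) = 100.3817° → 100.3817° (mod 360°)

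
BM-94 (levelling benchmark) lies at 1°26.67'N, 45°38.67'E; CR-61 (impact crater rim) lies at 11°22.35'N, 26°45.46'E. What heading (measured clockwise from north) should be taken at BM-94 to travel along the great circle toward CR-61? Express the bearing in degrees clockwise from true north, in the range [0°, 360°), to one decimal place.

298.7°

BM-94: φ = +1.44450°, λ = +45.64450°
CR-61: φ = +11.37250°, λ = +26.75767°
Δλ = -18.8868°
y = sin Δλ · cos φ₂ = -0.317344
x = cos φ₁ sin φ₂ − sin φ₁ cos φ₂ cos Δλ = 0.173741
θ = atan2(y, x) = -61.3000° → 298.7000° (mod 360°)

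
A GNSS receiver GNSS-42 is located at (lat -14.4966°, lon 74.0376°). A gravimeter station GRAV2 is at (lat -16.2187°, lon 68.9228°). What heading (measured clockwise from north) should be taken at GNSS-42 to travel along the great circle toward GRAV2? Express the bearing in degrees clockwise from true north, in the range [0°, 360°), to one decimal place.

250.1°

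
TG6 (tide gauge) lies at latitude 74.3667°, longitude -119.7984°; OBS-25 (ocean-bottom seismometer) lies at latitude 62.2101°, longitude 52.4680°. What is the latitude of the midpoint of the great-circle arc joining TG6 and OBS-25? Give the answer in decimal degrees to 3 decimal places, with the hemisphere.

83.746°N

Bx = cos φ₂ cos Δλ = -0.461990,  By = cos φ₂ sin Δλ = 0.062739
φₘ = atan2(sin φ₁ + sin φ₂, √((cos φ₁ + Bx)² + By²)) = 83.74622°
λₘ = λ₁ + atan2(By, cos φ₁ + Bx) = 42.15075°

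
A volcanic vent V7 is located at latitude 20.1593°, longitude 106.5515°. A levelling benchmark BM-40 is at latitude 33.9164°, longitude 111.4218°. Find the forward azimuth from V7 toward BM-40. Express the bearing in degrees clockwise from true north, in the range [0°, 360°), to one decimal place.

Δλ = 4.8703°
y = sin Δλ · cos φ₂ = 0.070455
x = cos φ₁ sin φ₂ − sin φ₁ cos φ₂ cos Δλ = 0.238839
θ = atan2(y, x) = 16.4355° → 16.4355° (mod 360°)

16.4°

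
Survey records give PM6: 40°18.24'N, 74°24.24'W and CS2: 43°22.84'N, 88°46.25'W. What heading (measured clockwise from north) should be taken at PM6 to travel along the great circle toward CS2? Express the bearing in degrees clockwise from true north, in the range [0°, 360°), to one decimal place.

PM6: φ = +40.30400°, λ = -74.40400°
CS2: φ = +43.38067°, λ = -88.77083°
Δλ = -14.3668°
y = sin Δλ · cos φ₂ = -0.180342
x = cos φ₁ sin φ₂ − sin φ₁ cos φ₂ cos Δλ = 0.068375
θ = atan2(y, x) = -69.2364° → 290.7636° (mod 360°)

290.8°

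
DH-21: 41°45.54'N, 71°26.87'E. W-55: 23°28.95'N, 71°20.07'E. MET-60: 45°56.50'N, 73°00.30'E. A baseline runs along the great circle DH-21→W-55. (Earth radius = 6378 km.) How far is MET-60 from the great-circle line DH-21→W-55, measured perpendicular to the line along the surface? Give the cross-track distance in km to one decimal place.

117.8 km

DH-21: φ = +41.75900°, λ = +71.44783°
W-55: φ = +23.48250°, λ = +71.33450°
MET-60: φ = +45.94167°, λ = +73.00500°
δ₁₃ = central angle DH-21→MET-60 = 0.075582 rad  (haversine)
θ₁₃ = bearing DH-21→MET-60 = 14.493°,  θ₁₂ = bearing DH-21→W-55 = 180.331°
dₓₜ = R·arcsin(sin δ₁₃ · sin(θ₁₃ − θ₁₂)) = 6378·arcsin(0.07551·sin(-165.839°)) = -117.831 km
|dₓₜ| = 117.831 km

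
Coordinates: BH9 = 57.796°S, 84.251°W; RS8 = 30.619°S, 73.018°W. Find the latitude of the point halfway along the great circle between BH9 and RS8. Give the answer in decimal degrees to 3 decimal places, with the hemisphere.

44.338°S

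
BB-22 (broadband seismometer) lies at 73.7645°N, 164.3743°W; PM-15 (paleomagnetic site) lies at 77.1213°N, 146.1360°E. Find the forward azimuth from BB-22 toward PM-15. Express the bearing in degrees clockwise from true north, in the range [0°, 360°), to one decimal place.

308.2°

Δλ = -49.4897°
y = sin Δλ · cos φ₂ = -0.169459
x = cos φ₁ sin φ₂ − sin φ₁ cos φ₂ cos Δλ = 0.133542
θ = atan2(y, x) = -51.7601° → 308.2399° (mod 360°)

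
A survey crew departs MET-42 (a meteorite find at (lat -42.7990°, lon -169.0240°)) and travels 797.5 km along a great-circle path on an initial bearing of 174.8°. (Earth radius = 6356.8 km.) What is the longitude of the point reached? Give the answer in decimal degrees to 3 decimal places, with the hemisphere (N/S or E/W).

168.014°W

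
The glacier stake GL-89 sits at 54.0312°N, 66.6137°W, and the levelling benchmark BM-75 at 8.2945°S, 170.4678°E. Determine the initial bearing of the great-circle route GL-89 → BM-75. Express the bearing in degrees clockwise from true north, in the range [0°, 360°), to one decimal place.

292.9°

Δλ = -122.9185°
y = sin Δλ · cos φ₂ = -0.830664
x = cos φ₁ sin φ₂ − sin φ₁ cos φ₂ cos Δλ = 0.350499
θ = atan2(y, x) = -67.1227° → 292.8773° (mod 360°)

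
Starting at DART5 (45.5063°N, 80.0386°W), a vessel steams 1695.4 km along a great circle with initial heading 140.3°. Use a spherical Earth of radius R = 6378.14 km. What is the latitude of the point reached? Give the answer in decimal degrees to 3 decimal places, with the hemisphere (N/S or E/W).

33.136°N

δ = d/R = 1695.4/6378.14 = 0.265814 rad
φ₂ = arcsin(sin φ₁ cos δ + cos φ₁ sin δ cos θ)
   = arcsin(0.71333·0.96488 + 0.70083·0.26269·-0.76940) = 33.13575°
λ₂ = λ₁ + atan2(sin θ sin δ cos φ₁, cos δ − sin φ₁ sin φ₂) = -68.47891°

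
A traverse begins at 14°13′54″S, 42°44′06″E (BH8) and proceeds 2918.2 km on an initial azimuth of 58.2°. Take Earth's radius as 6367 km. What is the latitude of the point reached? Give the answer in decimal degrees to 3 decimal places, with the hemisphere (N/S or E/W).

0.317°N

BH8: φ = -14.23167°, λ = +42.73500°
δ = d/R = 2918.2/6367 = 0.458332 rad
φ₂ = arcsin(sin φ₁ cos δ + cos φ₁ sin δ cos θ)
   = arcsin(-0.24584·0.89679 + 0.96931·0.44245·0.52696) = 0.31670°
λ₂ = λ₁ + atan2(sin θ sin δ cos φ₁, cos δ − sin φ₁ sin φ₂) = 64.82381°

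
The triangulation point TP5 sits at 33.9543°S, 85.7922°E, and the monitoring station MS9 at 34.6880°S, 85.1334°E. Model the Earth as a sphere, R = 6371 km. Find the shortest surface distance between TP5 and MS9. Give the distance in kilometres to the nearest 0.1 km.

101.6 km

Δφ = -0.7337°,  Δλ = -0.6588°
a = sin²(Δφ/2) + cos φ₁ cos φ₂ sin²(Δλ/2) = 0.000064
c = 2·arcsin(√a) = 0.015942 rad = 0.9134°
d = R·c = 6371 × 0.015942 = 101.6 km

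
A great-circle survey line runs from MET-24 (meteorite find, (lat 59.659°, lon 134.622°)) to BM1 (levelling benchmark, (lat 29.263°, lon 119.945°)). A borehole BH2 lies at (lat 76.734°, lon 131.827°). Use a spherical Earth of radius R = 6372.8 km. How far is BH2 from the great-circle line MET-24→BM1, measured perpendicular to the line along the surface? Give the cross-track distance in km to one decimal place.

δ₁₃ = central angle MET-24→BH2 = 0.298484 rad  (haversine)
θ₁₃ = bearing MET-24→BH2 = 357.819°,  θ₁₂ = bearing MET-24→BM1 = 204.662°
dₓₜ = R·arcsin(sin δ₁₃ · sin(θ₁₃ − θ₁₂)) = 6372.8·arcsin(0.29407·sin(153.157°)) = 848.726 km
|dₓₜ| = 848.726 km

848.7 km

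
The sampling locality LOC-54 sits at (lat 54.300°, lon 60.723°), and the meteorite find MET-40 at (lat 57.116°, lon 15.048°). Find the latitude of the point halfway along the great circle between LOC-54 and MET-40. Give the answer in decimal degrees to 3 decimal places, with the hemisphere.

57.848°N

Bx = cos φ₂ cos Δλ = 0.379367,  By = cos φ₂ sin Δλ = -0.388413
φₘ = atan2(sin φ₁ + sin φ₂, √((cos φ₁ + Bx)² + By²)) = 57.84805°
λₘ = λ₁ + atan2(By, cos φ₁ + Bx) = 38.75511°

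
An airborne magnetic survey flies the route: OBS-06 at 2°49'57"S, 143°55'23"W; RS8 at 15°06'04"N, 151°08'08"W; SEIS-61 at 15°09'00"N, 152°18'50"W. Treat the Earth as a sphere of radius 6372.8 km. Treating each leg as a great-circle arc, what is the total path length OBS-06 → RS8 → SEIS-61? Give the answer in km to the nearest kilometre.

OBS-06: φ = -2.83250°, λ = -143.92306°
RS8: φ = +15.10111°, λ = -151.13556°
SEIS-61: φ = +15.15000°, λ = -152.31389°
OBS-06→RS8: c = 0.336900 rad, d = 2147.00 km
RS8→SEIS-61: c = 0.019872 rad, d = 126.64 km
Total = 2147.00 + 126.64 = 2273.64 km

2274 km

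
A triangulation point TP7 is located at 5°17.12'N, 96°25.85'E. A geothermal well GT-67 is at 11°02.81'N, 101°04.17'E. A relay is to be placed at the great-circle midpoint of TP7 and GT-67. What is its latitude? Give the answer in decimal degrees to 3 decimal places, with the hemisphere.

TP7: φ = +5.28533°, λ = +96.43083°
GT-67: φ = +11.04683°, λ = +101.06950°
Bx = cos φ₂ cos Δλ = 0.978256,  By = cos φ₂ sin Δλ = 0.079373
φₘ = atan2(sin φ₁ + sin φ₂, √((cos φ₁ + Bx)² + By²)) = 8.17269°
λₘ = λ₁ + atan2(By, cos φ₁ + Bx) = 98.73341°

8.173°N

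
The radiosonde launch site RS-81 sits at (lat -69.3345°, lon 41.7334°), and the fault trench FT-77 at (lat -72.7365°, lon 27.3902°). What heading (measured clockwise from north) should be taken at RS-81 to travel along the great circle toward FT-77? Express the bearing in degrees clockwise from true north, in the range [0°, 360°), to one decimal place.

Δλ = -14.3432°
y = sin Δλ · cos φ₂ = -0.073518
x = cos φ₁ sin φ₂ − sin φ₁ cos φ₂ cos Δλ = -0.067996
θ = atan2(y, x) = -132.7657° → 227.2343° (mod 360°)

227.2°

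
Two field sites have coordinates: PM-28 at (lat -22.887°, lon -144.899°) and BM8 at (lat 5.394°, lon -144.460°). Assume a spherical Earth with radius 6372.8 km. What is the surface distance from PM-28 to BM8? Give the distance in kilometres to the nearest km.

3146 km

Δφ = 28.2810°,  Δλ = 0.4390°
a = sin²(Δφ/2) + cos φ₁ cos φ₂ sin²(Δλ/2) = 0.059696
c = 2·arcsin(√a) = 0.493653 rad = 28.2843°
d = R·c = 6372.8 × 0.493653 = 3146.0 km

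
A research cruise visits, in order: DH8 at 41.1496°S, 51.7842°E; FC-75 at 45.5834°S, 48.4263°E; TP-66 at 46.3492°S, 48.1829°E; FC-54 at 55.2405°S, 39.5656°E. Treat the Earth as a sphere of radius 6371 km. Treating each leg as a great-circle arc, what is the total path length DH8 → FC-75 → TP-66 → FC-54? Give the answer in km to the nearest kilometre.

DH8→FC-75: c = 0.088318 rad, d = 562.67 km
FC-75→TP-66: c = 0.013688 rad, d = 87.21 km
TP-66→FC-54: c = 0.181684 rad, d = 1157.51 km
Total = 562.67 + 87.21 + 1157.51 = 1807.39 km

1807 km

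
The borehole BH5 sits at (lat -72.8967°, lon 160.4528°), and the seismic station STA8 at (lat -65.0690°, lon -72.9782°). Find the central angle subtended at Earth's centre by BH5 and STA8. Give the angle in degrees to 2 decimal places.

Δφ = 7.8277°,  Δλ = 126.5690°
a = sin²(Δφ/2) + cos φ₁ cos φ₂ sin²(Δλ/2) = 0.103573
c = 2·arcsin(√a) = 0.655319 rad = 37.5470°

37.55°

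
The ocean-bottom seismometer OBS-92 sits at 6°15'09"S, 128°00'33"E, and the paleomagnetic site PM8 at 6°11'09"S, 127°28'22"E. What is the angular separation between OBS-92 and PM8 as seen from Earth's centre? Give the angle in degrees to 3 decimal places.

0.537°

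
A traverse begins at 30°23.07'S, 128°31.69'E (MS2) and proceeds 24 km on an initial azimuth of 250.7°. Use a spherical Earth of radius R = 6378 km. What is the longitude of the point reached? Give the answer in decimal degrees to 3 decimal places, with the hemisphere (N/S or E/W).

MS2: φ = -30.38450°, λ = +128.52817°
δ = d/R = 24/6378 = 0.003763 rad
φ₂ = arcsin(sin φ₁ cos δ + cos φ₁ sin δ cos θ)
   = arcsin(-0.50580·0.99999 + 0.86265·0.00376·-0.33051) = -30.45555°
λ₂ = λ₁ + atan2(sin θ sin δ cos φ₁, cos δ − sin φ₁ sin φ₂) = 128.29211°

128.292°E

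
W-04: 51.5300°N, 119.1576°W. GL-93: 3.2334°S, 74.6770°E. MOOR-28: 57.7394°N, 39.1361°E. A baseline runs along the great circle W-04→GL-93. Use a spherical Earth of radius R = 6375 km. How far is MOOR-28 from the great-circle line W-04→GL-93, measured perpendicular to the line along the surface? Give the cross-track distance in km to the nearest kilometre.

δ₁₃ = central angle W-04→MOOR-28 = 1.209426 rad  (haversine)
θ₁₃ = bearing W-04→MOOR-28 = 12.184°,  θ₁₂ = bearing W-04→GL-93 = 341.748°
dₓₜ = R·arcsin(sin δ₁₃ · sin(θ₁₃ − θ₁₂)) = 6375·arcsin(0.93541·sin(-329.565°)) = 3147.065 km
|dₓₜ| = 3147.065 km

3147 km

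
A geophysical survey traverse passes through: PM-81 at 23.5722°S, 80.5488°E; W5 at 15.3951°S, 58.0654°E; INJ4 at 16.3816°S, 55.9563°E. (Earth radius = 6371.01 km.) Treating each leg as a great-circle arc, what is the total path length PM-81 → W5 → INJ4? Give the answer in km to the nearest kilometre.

PM-81→W5: c = 0.395859 rad, d = 2522.02 km
W5→INJ4: c = 0.039368 rad, d = 250.82 km
Total = 2522.02 + 250.82 = 2772.84 km

2773 km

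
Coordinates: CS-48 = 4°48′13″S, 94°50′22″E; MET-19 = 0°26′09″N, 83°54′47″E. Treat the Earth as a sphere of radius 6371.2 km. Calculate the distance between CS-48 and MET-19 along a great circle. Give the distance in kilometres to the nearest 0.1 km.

CS-48: φ = -4.80361°, λ = +94.83944°
MET-19: φ = +0.43583°, λ = +83.91306°
Δφ = 5.2394°,  Δλ = -10.9264°
a = sin²(Δφ/2) + cos φ₁ cos φ₂ sin²(Δλ/2) = 0.011121
c = 2·arcsin(√a) = 0.211308 rad = 12.1070°
d = R·c = 6371.2 × 0.211308 = 1346.3 km

1346.3 km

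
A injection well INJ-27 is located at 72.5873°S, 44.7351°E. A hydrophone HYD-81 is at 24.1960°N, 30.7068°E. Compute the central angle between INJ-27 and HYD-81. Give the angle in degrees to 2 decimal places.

97.25°

Δφ = 96.7833°,  Δλ = -14.0283°
a = sin²(Δφ/2) + cos φ₁ cos φ₂ sin²(Δλ/2) = 0.563128
c = 2·arcsin(√a) = 1.697390 rad = 97.2533°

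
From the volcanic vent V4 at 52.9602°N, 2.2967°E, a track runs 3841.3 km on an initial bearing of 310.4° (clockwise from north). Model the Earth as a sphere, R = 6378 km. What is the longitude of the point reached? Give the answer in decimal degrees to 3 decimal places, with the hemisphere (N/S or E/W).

62.472°W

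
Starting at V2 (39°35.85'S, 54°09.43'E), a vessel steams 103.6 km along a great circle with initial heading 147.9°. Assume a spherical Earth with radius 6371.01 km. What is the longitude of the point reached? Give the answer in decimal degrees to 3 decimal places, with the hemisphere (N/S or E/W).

54.807°E

V2: φ = -39.59750°, λ = +54.15717°
δ = d/R = 103.6/6371.01 = 0.016261 rad
φ₂ = arcsin(sin φ₁ cos δ + cos φ₁ sin δ cos θ)
   = arcsin(-0.63739·0.99987 + 0.77054·0.01626·-0.84712) = -40.38496°
λ₂ = λ₁ + atan2(sin θ sin δ cos φ₁, cos δ − sin φ₁ sin φ₂) = 54.80714°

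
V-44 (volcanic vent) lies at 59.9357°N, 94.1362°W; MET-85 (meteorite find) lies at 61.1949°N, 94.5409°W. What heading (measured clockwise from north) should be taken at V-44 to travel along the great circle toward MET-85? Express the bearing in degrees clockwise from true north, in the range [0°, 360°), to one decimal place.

Δλ = -0.4047°
y = sin Δλ · cos φ₂ = -0.003403
x = cos φ₁ sin φ₂ − sin φ₁ cos φ₂ cos Δλ = 0.021986
θ = atan2(y, x) = -8.7993° → 351.2007° (mod 360°)

351.2°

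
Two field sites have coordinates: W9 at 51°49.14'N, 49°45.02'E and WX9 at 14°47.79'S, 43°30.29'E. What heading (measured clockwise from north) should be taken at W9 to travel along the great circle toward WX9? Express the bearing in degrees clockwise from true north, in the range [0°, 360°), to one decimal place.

186.6°

W9: φ = +51.81900°, λ = +49.75033°
WX9: φ = -14.79650°, λ = +43.50483°
Δλ = -6.2455°
y = sin Δλ · cos φ₂ = -0.105181
x = cos φ₁ sin φ₂ − sin φ₁ cos φ₂ cos Δλ = -0.913351
θ = atan2(y, x) = -173.4308° → 186.5692° (mod 360°)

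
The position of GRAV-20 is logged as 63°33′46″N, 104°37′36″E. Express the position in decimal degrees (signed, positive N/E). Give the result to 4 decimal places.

lat: 63.5628° N → +63.5628°
lon: 104.6267° E → +104.6267°

+63.5628°, +104.6267°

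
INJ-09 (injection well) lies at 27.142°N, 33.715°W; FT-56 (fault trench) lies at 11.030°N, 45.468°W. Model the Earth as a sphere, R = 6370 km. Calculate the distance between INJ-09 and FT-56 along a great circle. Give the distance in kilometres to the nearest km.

Δφ = -16.1120°,  Δλ = -11.7530°
a = sin²(Δφ/2) + cos φ₁ cos φ₂ sin²(Δλ/2) = 0.028795
c = 2·arcsin(√a) = 0.341034 rad = 19.5398°
d = R·c = 6370 × 0.341034 = 2172.4 km

2172 km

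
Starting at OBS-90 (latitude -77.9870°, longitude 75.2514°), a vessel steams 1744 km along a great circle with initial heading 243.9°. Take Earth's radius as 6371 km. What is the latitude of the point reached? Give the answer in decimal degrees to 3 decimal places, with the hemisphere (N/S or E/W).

δ = d/R = 1744/6371 = 0.273740 rad
φ₂ = arcsin(sin φ₁ cos δ + cos φ₁ sin δ cos θ)
   = arcsin(-0.97810·0.96277 + 0.20813·0.27033·-0.43994) = -75.11330°
λ₂ = λ₁ + atan2(sin θ sin δ cos φ₁, cos δ − sin φ₁ sin φ₂) = 4.34972°

75.113°S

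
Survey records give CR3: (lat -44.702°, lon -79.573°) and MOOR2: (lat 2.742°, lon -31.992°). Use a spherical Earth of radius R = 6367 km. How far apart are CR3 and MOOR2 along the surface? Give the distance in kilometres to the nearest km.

7063 km

Δφ = 47.4440°,  Δλ = 47.5810°
a = sin²(Δφ/2) + cos φ₁ cos φ₂ sin²(Δλ/2) = 0.277374
c = 2·arcsin(√a) = 1.109341 rad = 63.5606°
d = R·c = 6367 × 1.109341 = 7063.2 km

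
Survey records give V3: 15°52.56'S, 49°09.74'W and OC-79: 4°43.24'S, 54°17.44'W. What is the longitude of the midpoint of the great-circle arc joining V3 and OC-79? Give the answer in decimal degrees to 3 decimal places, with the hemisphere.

51.772°W

V3: φ = -15.87600°, λ = -49.16233°
OC-79: φ = -4.72067°, λ = -54.29067°
Bx = cos φ₂ cos Δλ = 0.992618,  By = cos φ₂ sin Δλ = -0.089084
φₘ = atan2(sin φ₁ + sin φ₂, √((cos φ₁ + Bx)² + By²)) = -10.30843°
λₘ = λ₁ + atan2(By, cos φ₁ + Bx) = -51.77203°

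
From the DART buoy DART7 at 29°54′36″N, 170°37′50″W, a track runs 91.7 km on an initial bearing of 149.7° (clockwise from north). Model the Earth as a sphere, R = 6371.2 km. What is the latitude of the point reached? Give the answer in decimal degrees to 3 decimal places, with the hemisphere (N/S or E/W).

DART7: φ = +29.91000°, λ = -170.63056°
δ = d/R = 91.7/6371.2 = 0.014393 rad
φ₂ = arcsin(sin φ₁ cos δ + cos φ₁ sin δ cos θ)
   = arcsin(0.49864·0.99990 + 0.86681·0.01439·-0.86340) = 29.19714°
λ₂ = λ₁ + atan2(sin θ sin δ cos φ₁, cos δ − sin φ₁ sin φ₂) = -170.15395°

29.197°N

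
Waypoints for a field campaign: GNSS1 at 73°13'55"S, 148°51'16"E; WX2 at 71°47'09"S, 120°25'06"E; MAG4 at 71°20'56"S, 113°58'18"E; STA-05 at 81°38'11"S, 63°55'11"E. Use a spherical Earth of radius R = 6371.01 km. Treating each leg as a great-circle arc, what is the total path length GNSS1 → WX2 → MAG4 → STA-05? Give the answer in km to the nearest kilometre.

2820 km

GNSS1: φ = -73.23194°, λ = +148.85444°
WX2: φ = -71.78583°, λ = +120.41833°
MAG4: φ = -71.34889°, λ = +113.97167°
STA-05: φ = -81.63639°, λ = +63.91972°
GNSS1→WX2: c = 0.149795 rad, d = 954.35 km
WX2→MAG4: c = 0.036366 rad, d = 231.69 km
MAG4→STA-05: c = 0.256534 rad, d = 1634.38 km
Total = 954.35 + 231.69 + 1634.38 = 2820.41 km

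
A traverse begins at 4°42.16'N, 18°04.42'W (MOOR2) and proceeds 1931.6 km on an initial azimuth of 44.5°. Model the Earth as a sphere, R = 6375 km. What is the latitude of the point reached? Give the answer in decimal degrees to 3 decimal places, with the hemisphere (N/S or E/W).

16.879°N

MOOR2: φ = +4.70267°, λ = -18.07367°
δ = d/R = 1931.6/6375 = 0.302996 rad
φ₂ = arcsin(sin φ₁ cos δ + cos φ₁ sin δ cos θ)
   = arcsin(0.08198·0.95445 + 0.99663·0.29838·0.71325) = 16.87917°
λ₂ = λ₁ + atan2(sin θ sin δ cos φ₁, cos δ − sin φ₁ sin φ₂) = -5.44958°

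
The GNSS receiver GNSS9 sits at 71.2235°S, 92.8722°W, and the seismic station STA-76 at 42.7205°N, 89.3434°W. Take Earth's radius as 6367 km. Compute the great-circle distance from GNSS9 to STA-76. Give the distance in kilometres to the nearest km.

Δφ = 113.9440°,  Δλ = 3.5288°
a = sin²(Δφ/2) + cos φ₁ cos φ₂ sin²(Δλ/2) = 0.703146
c = 2·arcsin(√a) = 1.989189 rad = 113.9721°
d = R·c = 6367 × 1.989189 = 12665.2 km

12665 km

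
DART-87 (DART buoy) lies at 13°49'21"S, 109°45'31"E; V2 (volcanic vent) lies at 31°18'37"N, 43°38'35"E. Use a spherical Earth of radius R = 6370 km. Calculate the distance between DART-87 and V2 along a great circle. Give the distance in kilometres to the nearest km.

DART-87: φ = -13.82250°, λ = +109.75861°
V2: φ = +31.31028°, λ = +43.64306°
Δφ = 45.1328°,  Δλ = -66.1156°
a = sin²(Δφ/2) + cos φ₁ cos φ₂ sin²(Δλ/2) = 0.394124
c = 2·arcsin(√a) = 1.357429 rad = 77.7750°
d = R·c = 6370 × 1.357429 = 8646.8 km

8647 km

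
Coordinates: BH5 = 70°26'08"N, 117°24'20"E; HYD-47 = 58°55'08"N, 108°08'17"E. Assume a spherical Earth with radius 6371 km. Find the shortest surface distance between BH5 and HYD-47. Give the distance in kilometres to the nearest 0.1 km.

1350.7 km

BH5: φ = +70.43556°, λ = +117.40556°
HYD-47: φ = +58.91889°, λ = +108.13806°
Δφ = -11.5167°,  Δλ = -9.2675°
a = sin²(Δφ/2) + cos φ₁ cos φ₂ sin²(Δλ/2) = 0.011195
c = 2·arcsin(√a) = 0.212009 rad = 12.1472°
d = R·c = 6371 × 0.212009 = 1350.7 km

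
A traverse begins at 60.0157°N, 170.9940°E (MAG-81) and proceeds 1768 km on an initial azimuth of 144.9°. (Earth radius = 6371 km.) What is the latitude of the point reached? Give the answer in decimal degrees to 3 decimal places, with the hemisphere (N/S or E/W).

46.138°N

δ = d/R = 1768/6371 = 0.277507 rad
φ₂ = arcsin(sin φ₁ cos δ + cos φ₁ sin δ cos θ)
   = arcsin(0.86616·0.96174 + 0.49976·0.27396·-0.81815) = 46.13772°
λ₂ = λ₁ + atan2(sin θ sin δ cos φ₁, cos δ − sin φ₁ sin φ₂) = -175.86566°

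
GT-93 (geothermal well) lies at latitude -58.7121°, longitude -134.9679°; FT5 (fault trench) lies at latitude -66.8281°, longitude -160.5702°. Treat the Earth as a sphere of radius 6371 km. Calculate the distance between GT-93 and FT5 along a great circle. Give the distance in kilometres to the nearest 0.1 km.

1566.6 km

Δφ = -8.1160°,  Δλ = -25.6023°
a = sin²(Δφ/2) + cos φ₁ cos φ₂ sin²(Δλ/2) = 0.015040
c = 2·arcsin(√a) = 0.245896 rad = 14.0888°
d = R·c = 6371 × 0.245896 = 1566.6 km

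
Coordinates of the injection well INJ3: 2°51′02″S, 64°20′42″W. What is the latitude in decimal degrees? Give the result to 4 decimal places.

2.8506°S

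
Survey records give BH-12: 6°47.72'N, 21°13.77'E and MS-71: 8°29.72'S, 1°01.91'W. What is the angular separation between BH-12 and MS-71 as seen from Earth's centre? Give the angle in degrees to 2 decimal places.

26.95°

BH-12: φ = +6.79533°, λ = +21.22950°
MS-71: φ = -8.49533°, λ = -1.03183°
Δφ = -15.2907°,  Δλ = -22.2613°
a = sin²(Δφ/2) + cos φ₁ cos φ₂ sin²(Δλ/2) = 0.054299
c = 2·arcsin(√a) = 0.470368 rad = 26.9501°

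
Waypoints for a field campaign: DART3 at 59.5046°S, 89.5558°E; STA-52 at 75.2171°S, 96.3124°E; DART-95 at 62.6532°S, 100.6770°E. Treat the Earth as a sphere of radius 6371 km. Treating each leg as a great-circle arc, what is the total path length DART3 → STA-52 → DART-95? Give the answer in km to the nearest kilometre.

3175 km

DART3→STA-52: c = 0.277536 rad, d = 1768.18 km
STA-52→DART-95: c = 0.220839 rad, d = 1406.96 km
Total = 1768.18 + 1406.96 = 3175.15 km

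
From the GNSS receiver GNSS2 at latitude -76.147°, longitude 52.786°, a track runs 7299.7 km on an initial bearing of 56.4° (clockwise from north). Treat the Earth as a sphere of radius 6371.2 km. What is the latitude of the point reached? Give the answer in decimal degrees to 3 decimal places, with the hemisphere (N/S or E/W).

δ = d/R = 7299.7/6371.2 = 1.145734 rad
φ₂ = arcsin(sin φ₁ cos δ + cos φ₁ sin δ cos θ)
   = arcsin(-0.97091·0.41238 + 0.23943·0.91101·0.55339) = -16.24076°
λ₂ = λ₁ + atan2(sin θ sin δ cos φ₁, cos δ − sin φ₁ sin φ₂) = 105.00336°

16.241°S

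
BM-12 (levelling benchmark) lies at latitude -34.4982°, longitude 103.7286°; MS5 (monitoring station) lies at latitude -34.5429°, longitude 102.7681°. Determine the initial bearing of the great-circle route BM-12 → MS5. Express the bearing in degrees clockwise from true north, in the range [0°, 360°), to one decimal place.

Δλ = -0.9605°
y = sin Δλ · cos φ₂ = -0.013808
x = cos φ₁ sin φ₂ − sin φ₁ cos φ₂ cos Δλ = -0.000846
θ = atan2(y, x) = -93.5049° → 266.4951° (mod 360°)

266.5°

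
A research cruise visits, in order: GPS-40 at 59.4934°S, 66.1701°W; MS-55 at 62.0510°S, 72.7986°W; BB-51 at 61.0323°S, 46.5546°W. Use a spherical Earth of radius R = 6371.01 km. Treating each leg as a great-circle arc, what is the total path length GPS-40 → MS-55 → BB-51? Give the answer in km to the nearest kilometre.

1844 km

GPS-40→MS-55: c = 0.071940 rad, d = 458.33 km
MS-55→BB-51: c = 0.217484 rad, d = 1385.59 km
Total = 458.33 + 1385.59 = 1843.92 km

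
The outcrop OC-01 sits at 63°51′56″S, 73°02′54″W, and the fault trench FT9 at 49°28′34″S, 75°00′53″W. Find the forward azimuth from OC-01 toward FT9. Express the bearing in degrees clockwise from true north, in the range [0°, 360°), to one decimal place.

354.9°

OC-01: φ = -63.86556°, λ = -73.04833°
FT9: φ = -49.47611°, λ = -75.01472°
Δλ = -1.9664°
y = sin Δλ · cos φ₂ = -0.022296
x = cos φ₁ sin φ₂ − sin φ₁ cos φ₂ cos Δλ = 0.248168
θ = atan2(y, x) = -5.1337° → 354.8663° (mod 360°)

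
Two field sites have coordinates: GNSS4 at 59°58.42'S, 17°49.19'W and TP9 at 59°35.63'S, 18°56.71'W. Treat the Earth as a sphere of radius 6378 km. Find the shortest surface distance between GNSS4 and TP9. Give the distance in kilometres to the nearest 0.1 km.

GNSS4: φ = -59.97367°, λ = -17.81983°
TP9: φ = -59.59383°, λ = -18.94517°
Δφ = 0.3798°,  Δλ = -1.1253°
a = sin²(Δφ/2) + cos φ₁ cos φ₂ sin²(Δλ/2) = 0.000035
c = 2·arcsin(√a) = 0.011902 rad = 0.6819°
d = R·c = 6378 × 0.011902 = 75.9 km

75.9 km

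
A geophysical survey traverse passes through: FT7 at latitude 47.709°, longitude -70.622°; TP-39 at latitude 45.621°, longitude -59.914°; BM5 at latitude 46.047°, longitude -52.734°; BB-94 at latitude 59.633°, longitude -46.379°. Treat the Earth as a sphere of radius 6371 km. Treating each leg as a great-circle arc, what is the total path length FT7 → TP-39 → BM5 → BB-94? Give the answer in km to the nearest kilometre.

FT7→TP-39: c = 0.133207 rad, d = 848.66 km
TP-39→BM5: c = 0.087598 rad, d = 558.08 km
BM5→BB-94: c = 0.246131 rad, d = 1568.10 km
Total = 848.66 + 558.08 + 1568.10 = 2974.85 km

2975 km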